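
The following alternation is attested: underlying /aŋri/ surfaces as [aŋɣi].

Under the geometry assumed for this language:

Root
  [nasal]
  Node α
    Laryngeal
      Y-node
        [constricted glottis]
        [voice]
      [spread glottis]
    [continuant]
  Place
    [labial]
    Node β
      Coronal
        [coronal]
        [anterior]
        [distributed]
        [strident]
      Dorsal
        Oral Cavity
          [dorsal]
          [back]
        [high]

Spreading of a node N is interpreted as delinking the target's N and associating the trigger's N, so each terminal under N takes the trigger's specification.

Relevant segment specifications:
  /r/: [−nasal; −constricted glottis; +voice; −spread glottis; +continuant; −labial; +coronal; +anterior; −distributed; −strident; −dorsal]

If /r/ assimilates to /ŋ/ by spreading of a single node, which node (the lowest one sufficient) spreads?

Node β

The alternation /r/ → [ɣ] changes [coronal], [anterior], [distributed], [strident], [dorsal], [high], [back] and nothing else.
These terminals are all dominated by Node β, and no proper subconstituent of Node β covers them all; Node β is their lowest common ancestor.
Spreading Node β from /ŋ/ overwrites each of those terminals with /ŋ/'s values, yielding exactly [ɣ].
Features on which the two segments disagree outside Node β, such as [continuant], [nasal], are unchanged — nothing dominating them spread, and Node β is the minimal sufficient constituent.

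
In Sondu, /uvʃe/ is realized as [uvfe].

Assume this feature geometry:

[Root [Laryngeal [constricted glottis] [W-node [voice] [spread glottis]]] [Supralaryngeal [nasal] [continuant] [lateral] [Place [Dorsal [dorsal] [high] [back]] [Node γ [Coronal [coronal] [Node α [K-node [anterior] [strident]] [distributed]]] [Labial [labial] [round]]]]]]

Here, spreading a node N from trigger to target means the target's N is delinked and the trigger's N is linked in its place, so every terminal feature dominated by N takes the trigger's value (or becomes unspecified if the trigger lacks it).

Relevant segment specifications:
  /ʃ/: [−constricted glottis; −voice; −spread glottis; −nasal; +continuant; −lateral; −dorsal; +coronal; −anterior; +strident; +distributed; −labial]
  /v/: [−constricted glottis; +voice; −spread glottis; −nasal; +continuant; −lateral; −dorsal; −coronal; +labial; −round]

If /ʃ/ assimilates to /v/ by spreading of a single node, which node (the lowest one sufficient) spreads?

/ʃ/ and [f] differ in [labial], [round], [coronal], [anterior], [distributed], [strident]; every other specified feature is identical.
These terminals are all dominated by Node γ, and no proper subconstituent of Node γ covers them all; Node γ is their lowest common ancestor.
If Node γ spreads, every terminal under it takes /v/'s value, producing [f] as observed.
[voice], a feature on which the two segments disagree outside Node γ, is unchanged — nothing dominating it spread, and Node γ is the minimal sufficient constituent.

Node γ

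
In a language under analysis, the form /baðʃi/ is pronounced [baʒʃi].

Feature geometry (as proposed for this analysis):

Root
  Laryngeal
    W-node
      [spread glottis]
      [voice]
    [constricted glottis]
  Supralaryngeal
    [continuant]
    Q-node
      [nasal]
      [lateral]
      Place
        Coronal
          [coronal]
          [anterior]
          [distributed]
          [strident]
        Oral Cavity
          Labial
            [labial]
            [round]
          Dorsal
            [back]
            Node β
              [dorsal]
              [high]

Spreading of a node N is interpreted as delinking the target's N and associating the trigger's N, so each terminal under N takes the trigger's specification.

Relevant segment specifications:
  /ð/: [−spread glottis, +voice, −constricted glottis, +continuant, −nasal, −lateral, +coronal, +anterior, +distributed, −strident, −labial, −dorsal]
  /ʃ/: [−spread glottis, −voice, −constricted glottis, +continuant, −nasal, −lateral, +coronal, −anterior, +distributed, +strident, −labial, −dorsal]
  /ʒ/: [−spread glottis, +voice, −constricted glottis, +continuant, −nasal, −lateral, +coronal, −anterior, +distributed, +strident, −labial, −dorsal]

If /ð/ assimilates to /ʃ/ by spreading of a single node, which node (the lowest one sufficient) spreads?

Coronal

/ð/ and [ʒ] differ in [anterior], [strident]; every other specified feature is identical.
Tracing each changed feature up the tree, the paths first meet at Coronal; any lower node misses at least one of them.
If Coronal spreads, every terminal under it takes /ʃ/'s value, producing [ʒ] as observed.
[voice] stays as in /ð/ although /ʃ/ differs there, so no node dominating it spread; among the remaining candidates Coronal is the lowest that derives the output.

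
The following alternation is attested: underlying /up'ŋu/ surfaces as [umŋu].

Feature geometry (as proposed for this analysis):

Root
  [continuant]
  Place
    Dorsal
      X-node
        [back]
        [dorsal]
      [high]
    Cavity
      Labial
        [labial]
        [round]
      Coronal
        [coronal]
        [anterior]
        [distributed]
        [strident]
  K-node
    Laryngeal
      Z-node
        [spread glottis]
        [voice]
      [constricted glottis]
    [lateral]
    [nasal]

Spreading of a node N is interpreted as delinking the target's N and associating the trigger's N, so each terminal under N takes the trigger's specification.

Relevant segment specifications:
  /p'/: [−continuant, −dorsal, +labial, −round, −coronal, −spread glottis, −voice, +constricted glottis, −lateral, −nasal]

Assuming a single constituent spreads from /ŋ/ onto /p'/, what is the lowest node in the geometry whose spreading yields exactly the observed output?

Comparing /p'/ with its surface form [m], the features that change are [voice], [constricted glottis], [nasal].
Tracing each changed feature up the tree, the paths first meet at K-node; any lower node misses at least one of them.
Spreading K-node from /ŋ/ overwrites each of those terminals with /ŋ/'s values, yielding exactly [m].
[dorsal], [labial] — on which /ŋ/ differs from /p'/ — are unchanged, so Root cannot have spread; the constituent is no larger than K-node.

K-node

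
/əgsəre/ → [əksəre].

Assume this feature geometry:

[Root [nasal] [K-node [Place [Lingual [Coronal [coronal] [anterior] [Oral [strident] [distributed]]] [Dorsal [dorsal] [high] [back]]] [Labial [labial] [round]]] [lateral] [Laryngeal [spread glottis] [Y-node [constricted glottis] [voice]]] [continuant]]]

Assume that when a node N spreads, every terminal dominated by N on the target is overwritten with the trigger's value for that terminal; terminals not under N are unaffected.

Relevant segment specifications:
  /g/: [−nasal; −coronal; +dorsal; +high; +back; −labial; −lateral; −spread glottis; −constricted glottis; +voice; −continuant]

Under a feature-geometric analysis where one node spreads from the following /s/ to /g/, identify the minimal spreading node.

[voice]

/g/ and [k] differ in [voice]; every other specified feature is identical.
Only a single terminal changes, and /s/ supplies the new value, so [voice] itself is the minimal spreading constituent.
[continuant], [dorsal] stay as in /g/ although /s/ differs there, so no node dominating them spread; among the remaining candidates [voice] is the lowest that derives the output.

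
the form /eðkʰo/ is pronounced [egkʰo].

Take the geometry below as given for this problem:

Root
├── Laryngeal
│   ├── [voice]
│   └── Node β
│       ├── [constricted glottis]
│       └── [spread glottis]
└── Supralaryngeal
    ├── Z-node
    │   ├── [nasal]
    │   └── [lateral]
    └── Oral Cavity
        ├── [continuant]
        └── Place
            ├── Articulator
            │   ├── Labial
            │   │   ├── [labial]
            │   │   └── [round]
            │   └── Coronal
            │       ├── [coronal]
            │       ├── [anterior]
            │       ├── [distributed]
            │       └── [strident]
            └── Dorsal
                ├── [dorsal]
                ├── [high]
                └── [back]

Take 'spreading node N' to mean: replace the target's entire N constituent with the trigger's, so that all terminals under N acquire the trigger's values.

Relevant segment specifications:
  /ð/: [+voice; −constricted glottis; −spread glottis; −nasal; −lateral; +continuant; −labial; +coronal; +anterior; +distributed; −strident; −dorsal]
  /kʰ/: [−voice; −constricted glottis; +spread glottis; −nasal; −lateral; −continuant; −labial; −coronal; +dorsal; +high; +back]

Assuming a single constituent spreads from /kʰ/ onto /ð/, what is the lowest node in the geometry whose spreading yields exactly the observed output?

Oral Cavity

The alternation /ð/ → [g] changes [continuant], [coronal], [anterior], [distributed], [strident], [dorsal], [high], [back] and nothing else.
The smallest constituent containing every changed terminal is Oral Cavity — each of its daughters lacks at least one of the affected features.
If Oral Cavity spreads, every terminal under it takes /kʰ/'s value, producing [g] as observed.
Features on which the two segments disagree outside Oral Cavity, such as [spread glottis], [voice], are unchanged — nothing dominating them spread, and Oral Cavity is the minimal sufficient constituent.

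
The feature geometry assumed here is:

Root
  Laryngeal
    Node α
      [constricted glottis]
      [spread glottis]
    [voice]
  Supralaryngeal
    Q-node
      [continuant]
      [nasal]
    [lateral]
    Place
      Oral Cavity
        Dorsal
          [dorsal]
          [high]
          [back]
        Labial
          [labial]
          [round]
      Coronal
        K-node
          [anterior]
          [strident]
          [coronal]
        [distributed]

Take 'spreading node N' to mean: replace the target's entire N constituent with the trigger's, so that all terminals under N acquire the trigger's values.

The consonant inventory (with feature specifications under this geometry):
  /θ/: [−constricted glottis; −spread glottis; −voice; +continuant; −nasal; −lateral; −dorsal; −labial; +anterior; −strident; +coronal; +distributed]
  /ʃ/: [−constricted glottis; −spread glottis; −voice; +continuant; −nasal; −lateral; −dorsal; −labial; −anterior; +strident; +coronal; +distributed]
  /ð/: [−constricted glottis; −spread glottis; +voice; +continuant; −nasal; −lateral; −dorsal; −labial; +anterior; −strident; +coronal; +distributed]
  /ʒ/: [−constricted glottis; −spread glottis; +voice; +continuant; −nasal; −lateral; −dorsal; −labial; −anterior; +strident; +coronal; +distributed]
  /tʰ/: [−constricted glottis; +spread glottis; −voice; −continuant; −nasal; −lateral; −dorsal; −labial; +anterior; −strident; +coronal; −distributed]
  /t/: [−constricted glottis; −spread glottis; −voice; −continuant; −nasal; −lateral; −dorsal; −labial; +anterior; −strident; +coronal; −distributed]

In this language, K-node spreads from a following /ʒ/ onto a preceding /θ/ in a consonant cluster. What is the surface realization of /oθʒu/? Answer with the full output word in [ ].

[oʃʒu]

The K-node node dominates the terminals [anterior], [strident], [coronal].
Spreading K-node from /ʒ/ onto /θ/ replaces those values with /ʒ/'s: [−anterior], [+strident], [+coronal]. Features outside K-node ([constricted glottis], [spread glottis], [voice], …) stay as in /θ/.
Among the inventory, only /ʃ/ has exactly this specification, giving the surface form [oʃʒu].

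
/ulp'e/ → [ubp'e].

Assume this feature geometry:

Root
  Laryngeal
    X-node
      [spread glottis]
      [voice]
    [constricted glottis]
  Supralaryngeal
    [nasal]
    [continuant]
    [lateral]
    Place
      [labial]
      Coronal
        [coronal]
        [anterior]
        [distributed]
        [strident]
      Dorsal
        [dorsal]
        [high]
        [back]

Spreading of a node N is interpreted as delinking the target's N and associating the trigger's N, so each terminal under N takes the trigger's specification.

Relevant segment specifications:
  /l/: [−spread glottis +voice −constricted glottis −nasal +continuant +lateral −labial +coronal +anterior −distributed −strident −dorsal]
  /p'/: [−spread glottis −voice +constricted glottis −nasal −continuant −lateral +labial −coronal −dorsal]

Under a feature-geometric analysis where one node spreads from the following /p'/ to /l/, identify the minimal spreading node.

Comparing /l/ with its surface form [b], the features that change are [continuant], [lateral], [labial], [coronal], [anterior], [distributed], [strident].
The smallest constituent containing every changed terminal is Supralaryngeal — each of its daughters lacks at least one of the affected features.
If Supralaryngeal spreads, every terminal under it takes /p'/'s value, producing [b] as observed.
Had Root spread, [constricted glottis], [voice] would have taken /p'/'s values; they stay as in /l/, confirming the spreading constituent is exactly Supralaryngeal.

Supralaryngeal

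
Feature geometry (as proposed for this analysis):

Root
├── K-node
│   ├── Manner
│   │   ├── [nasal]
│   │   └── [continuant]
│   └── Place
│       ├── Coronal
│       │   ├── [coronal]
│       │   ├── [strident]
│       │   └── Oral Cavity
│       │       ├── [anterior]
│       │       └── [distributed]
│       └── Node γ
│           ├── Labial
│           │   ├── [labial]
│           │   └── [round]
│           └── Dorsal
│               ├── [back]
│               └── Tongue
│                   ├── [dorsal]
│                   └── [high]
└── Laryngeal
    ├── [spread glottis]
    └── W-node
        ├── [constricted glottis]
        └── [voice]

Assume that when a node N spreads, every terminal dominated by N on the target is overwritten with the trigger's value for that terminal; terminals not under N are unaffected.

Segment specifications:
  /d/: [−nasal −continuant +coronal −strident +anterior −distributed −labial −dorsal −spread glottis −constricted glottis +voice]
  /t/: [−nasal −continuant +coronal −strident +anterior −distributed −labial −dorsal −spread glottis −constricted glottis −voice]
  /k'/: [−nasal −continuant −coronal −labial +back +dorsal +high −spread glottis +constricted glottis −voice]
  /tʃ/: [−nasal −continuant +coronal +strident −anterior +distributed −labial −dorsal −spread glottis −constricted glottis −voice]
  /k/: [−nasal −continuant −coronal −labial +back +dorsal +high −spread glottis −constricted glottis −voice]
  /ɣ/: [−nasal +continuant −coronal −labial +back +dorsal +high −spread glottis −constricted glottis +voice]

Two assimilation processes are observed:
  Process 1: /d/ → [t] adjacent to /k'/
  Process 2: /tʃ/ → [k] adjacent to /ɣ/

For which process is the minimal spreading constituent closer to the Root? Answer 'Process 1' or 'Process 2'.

In Process 1, [voice] changes, so the minimal spreading node is [voice] at depth 3.
Process 2: the features that change are [coronal], [anterior], [distributed], [strident], [dorsal], [high], [back]; the minimal node is Place (depth 2).
Place is closer to Root than [voice], so Process 2 spreads the higher node.

Process 2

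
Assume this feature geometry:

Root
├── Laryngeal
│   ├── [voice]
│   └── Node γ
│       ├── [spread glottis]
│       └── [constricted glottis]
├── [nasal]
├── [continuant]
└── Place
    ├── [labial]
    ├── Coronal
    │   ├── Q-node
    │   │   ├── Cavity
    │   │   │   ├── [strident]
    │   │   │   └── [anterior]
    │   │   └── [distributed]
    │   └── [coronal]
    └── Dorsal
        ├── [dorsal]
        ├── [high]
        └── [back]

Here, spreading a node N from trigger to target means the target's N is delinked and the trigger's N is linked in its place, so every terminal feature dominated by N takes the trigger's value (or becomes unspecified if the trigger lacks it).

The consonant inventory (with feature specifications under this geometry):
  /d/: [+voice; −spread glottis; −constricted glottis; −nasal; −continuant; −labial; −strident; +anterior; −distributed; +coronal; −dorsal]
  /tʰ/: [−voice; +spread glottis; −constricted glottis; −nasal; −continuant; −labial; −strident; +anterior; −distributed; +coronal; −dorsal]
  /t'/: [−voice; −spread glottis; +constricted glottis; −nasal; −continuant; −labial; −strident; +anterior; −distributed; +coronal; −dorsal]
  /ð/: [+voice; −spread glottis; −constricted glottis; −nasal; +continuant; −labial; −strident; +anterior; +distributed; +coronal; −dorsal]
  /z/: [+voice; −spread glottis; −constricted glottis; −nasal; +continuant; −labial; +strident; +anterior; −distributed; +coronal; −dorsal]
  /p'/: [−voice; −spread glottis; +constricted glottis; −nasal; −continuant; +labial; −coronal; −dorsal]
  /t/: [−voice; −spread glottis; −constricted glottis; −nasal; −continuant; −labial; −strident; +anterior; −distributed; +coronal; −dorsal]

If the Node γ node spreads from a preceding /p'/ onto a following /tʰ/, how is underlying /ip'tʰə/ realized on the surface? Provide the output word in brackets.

Terminals under Node γ in this geometry: [spread glottis], [constricted glottis].
The target acquires /p'/'s values for everything under Node γ — [−spread glottis], [+constricted glottis] — while keeping its own [voice], [nasal], [continuant], ….
This feature bundle is that of [t'], so /ip'tʰə/ surfaces as [ip't'ə].

[ip't'ə]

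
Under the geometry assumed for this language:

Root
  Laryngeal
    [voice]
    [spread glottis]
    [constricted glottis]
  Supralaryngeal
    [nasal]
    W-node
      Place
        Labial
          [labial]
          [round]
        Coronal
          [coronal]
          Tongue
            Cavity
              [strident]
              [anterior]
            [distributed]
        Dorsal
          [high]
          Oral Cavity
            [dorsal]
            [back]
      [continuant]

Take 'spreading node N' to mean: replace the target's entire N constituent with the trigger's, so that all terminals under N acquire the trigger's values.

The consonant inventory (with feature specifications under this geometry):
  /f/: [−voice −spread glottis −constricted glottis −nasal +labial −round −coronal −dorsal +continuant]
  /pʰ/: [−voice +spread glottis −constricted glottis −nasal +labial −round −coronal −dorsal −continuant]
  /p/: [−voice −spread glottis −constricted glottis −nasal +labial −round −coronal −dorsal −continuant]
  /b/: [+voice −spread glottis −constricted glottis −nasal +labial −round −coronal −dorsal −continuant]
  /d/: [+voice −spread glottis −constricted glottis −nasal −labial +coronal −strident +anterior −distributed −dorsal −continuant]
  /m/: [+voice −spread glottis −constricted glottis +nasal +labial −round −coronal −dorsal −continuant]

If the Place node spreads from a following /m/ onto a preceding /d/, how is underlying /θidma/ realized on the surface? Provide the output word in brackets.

[θibma]

Place immediately or transitively dominates [labial], [round], [coronal], [strident], [anterior], [distributed], [high], [dorsal], [back].
After delinking /d/'s Place and linking /m/'s, the affected terminals become [+labial], [−round], [−coronal], [−dorsal]; [voice], [spread glottis], [constricted glottis], … (outside Place) are retained from /d/.
The resulting bundle matches /b/ in the inventory; substituting it for /d/ gives [θibma].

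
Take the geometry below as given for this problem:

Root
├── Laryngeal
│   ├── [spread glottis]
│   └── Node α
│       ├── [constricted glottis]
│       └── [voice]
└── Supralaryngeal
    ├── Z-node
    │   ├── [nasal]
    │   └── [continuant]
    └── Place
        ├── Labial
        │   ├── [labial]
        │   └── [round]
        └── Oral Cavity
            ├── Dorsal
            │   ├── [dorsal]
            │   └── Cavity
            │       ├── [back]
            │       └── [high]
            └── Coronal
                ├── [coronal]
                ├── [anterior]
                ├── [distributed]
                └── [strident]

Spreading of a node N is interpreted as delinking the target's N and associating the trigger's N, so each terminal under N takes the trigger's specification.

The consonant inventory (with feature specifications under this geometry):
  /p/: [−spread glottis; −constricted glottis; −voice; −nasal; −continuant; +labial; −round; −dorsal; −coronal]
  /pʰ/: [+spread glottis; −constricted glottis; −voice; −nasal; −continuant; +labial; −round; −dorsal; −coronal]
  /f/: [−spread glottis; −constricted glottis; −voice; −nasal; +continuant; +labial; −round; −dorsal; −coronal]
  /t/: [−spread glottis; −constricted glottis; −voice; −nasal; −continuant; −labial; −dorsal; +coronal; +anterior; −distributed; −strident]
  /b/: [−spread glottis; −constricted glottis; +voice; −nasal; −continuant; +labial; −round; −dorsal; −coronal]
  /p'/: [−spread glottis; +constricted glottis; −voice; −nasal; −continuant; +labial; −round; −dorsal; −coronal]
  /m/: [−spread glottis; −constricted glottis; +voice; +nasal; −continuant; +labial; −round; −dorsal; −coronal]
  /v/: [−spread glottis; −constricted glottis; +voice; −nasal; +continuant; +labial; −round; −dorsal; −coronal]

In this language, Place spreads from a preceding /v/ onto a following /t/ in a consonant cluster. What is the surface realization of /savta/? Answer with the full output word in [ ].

[savpa]

The Place node dominates the terminals [labial], [round], [dorsal], [back], [high], [coronal], [anterior], [distributed], [strident].
Spreading Place from /v/ onto /t/ replaces those values with /v/'s: [+labial], [−round], [−dorsal], [−coronal]. Features outside Place ([spread glottis], [constricted glottis], [voice], …) stay as in /t/.
The resulting bundle matches /p/ in the inventory; substituting it for /t/ gives [savpa].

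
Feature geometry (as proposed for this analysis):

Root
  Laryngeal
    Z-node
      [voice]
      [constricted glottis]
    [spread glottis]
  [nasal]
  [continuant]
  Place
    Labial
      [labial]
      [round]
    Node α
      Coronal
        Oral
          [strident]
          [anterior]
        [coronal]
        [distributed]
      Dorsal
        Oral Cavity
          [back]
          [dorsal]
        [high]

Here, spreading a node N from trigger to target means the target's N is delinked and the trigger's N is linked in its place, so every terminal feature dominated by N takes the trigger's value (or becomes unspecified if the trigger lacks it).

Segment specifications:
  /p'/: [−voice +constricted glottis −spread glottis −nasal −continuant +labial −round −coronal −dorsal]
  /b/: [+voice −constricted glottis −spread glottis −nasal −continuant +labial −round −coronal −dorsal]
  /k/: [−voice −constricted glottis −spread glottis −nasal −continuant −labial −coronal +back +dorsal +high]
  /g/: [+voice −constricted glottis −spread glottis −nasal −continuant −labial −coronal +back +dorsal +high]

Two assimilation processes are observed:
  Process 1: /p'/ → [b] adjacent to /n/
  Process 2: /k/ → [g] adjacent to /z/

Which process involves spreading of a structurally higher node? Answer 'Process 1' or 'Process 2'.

Process 1: the features that change are [voice], [constricted glottis]; the minimal node is Z-node (depth 2).
Process 2: the feature that changes is [voice]; the minimal node is [voice] (depth 3).
Z-node (depth 2) sits above [voice] (depth 3), making Process 1 the one with the higher spreading node.

Process 1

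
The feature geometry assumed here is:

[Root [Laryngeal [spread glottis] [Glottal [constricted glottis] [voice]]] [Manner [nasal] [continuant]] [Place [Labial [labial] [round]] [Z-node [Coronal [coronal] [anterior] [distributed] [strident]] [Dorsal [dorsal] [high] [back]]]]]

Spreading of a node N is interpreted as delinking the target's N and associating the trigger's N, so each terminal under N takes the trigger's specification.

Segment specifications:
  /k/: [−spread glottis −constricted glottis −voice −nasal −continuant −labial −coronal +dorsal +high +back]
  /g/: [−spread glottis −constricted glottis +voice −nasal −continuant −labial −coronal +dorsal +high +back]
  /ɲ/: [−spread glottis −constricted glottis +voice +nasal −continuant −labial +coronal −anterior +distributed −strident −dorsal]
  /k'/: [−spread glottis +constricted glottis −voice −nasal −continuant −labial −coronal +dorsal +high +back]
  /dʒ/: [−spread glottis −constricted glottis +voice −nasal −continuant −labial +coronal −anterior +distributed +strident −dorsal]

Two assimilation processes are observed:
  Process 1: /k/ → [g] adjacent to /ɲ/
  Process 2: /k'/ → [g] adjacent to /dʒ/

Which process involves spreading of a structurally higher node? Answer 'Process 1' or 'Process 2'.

Process 2

Process 1: the feature that changes is [voice]; the minimal node is [voice] (depth 3).
Process 2: the features that change are [voice], [constricted glottis]; the minimal node is Glottal (depth 2).
Glottal is closer to Root than [voice], so Process 2 spreads the higher node.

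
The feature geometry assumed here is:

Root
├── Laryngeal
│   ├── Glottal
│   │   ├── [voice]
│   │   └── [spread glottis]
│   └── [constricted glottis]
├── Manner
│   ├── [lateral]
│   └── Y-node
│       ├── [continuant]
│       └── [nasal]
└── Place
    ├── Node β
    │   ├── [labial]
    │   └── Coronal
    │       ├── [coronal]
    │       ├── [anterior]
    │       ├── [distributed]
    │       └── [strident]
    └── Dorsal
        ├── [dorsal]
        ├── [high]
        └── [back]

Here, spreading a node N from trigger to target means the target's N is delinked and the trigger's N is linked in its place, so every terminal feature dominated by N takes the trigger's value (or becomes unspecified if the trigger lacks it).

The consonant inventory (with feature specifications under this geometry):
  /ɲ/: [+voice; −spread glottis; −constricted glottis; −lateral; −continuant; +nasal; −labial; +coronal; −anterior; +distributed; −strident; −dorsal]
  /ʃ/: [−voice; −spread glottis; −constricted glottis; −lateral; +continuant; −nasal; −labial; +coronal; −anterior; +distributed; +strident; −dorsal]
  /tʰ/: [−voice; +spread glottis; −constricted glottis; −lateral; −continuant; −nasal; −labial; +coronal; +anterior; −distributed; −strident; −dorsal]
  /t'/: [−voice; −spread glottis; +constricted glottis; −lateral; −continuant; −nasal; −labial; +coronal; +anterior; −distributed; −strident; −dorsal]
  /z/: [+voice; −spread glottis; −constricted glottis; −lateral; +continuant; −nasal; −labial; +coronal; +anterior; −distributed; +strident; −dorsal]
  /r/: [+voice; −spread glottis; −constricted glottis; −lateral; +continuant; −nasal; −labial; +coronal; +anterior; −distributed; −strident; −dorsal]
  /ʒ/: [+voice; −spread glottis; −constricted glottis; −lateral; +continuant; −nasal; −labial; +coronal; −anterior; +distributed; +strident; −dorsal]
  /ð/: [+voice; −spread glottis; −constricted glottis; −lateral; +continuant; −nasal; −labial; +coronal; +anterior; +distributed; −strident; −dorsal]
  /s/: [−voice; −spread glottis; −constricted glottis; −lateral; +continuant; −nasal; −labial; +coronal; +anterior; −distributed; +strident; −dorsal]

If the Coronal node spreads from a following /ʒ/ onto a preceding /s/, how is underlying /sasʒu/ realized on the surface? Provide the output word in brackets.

Terminals under Coronal in this geometry: [coronal], [anterior], [distributed], [strident].
Spreading Coronal from /ʒ/ onto /s/ replaces those values with /ʒ/'s: [+coronal], [−anterior], [+distributed], [+strident]. Features outside Coronal ([voice], [spread glottis], [constricted glottis], …) stay as in /s/.
This feature bundle is that of [ʃ], so /sasʒu/ surfaces as [saʃʒu].

[saʃʒu]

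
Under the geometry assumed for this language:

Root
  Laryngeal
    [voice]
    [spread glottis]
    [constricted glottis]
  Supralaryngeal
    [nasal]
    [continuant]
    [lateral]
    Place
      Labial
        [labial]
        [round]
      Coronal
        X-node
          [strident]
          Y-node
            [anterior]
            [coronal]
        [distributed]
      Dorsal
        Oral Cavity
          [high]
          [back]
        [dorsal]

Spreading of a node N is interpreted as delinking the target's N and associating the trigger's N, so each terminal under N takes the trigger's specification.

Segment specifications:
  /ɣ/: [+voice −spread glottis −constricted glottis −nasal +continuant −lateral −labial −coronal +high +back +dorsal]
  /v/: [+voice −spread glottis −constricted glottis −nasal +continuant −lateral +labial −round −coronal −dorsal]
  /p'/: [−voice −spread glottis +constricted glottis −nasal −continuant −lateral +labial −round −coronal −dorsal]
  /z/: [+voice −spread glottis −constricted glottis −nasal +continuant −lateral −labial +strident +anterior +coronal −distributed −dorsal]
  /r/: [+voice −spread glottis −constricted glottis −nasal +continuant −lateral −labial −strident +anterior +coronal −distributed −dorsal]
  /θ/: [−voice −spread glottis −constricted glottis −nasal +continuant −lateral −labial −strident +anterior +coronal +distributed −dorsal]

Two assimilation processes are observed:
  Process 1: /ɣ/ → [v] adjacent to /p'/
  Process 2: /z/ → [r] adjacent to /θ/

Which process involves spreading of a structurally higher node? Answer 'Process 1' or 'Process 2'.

In Process 1, [labial], [round], [dorsal], [high], [back] change, so the minimal spreading node is Place at depth 2.
In Process 2, [strident] changes, so the minimal spreading node is [strident] at depth 5.
Depth 2 < depth 5; Process 1 involves the structurally higher constituent Place.

Process 1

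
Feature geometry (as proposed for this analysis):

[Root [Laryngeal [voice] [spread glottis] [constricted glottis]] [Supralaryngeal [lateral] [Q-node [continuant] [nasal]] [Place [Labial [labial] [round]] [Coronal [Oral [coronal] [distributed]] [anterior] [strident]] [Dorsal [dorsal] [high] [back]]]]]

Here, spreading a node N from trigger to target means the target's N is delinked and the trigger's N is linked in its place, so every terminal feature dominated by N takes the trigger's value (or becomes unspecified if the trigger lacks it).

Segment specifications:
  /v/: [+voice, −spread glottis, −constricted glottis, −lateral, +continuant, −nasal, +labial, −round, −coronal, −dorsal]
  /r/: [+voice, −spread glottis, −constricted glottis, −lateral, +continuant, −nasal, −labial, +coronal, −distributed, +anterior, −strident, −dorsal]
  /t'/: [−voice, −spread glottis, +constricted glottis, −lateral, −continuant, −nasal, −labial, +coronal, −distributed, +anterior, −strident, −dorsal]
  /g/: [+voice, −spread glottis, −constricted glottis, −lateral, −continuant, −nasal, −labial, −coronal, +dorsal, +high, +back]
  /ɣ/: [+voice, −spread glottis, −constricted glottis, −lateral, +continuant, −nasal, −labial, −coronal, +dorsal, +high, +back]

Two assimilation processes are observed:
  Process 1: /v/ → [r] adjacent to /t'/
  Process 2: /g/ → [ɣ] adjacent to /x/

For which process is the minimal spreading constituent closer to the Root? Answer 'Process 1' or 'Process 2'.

Process 1

Process 1 alters [labial], [round], [coronal], [anterior], [distributed], [strident]; the lowest common ancestor is Place (depth 2 from Root).
Process 2 alters [continuant]; the lowest dominating node is [continuant] (depth 3 from Root).
Depth 2 < depth 3; Process 1 involves the structurally higher constituent Place.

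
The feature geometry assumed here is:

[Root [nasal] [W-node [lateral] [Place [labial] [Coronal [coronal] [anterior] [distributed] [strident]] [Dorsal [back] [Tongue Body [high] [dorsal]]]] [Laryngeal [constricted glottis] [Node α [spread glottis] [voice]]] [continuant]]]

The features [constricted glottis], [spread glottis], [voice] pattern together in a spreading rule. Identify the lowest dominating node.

[constricted glottis]: Root ▹ W-node ▹ Laryngeal ▹ [constricted glottis].
[spread glottis]: Root ▹ W-node ▹ Laryngeal ▹ Node α ▹ [spread glottis].
[voice]: Root ▹ W-node ▹ Laryngeal ▹ Node α ▹ [voice].
The listed terminals split across distinct daughters of Laryngeal, so Laryngeal itself is the smallest node containing them all.

Laryngeal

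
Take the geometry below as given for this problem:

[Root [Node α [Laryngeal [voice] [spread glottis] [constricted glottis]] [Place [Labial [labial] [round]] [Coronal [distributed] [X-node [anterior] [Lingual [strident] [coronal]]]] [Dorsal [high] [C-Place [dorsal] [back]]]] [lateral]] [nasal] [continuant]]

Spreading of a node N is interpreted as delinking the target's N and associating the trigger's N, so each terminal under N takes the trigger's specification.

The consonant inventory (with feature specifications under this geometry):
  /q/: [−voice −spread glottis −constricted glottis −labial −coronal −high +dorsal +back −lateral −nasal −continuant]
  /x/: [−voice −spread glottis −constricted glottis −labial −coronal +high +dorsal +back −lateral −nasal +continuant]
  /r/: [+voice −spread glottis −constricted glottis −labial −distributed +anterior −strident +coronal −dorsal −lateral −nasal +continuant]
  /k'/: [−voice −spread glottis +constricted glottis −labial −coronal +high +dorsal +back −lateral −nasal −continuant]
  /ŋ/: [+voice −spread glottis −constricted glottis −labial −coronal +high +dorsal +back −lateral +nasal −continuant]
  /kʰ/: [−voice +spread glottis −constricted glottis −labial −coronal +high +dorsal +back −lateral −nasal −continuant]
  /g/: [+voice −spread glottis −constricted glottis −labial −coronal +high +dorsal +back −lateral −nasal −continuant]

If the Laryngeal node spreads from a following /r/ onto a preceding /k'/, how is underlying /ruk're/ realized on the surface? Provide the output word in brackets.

[rugre]

The Laryngeal node dominates the terminals [voice], [spread glottis], [constricted glottis].
The target acquires /r/'s values for everything under Laryngeal — [+voice], [−spread glottis], [−constricted glottis] — while keeping its own [labial], [coronal], [high], ….
This feature bundle is that of [g], so /ruk're/ surfaces as [rugre].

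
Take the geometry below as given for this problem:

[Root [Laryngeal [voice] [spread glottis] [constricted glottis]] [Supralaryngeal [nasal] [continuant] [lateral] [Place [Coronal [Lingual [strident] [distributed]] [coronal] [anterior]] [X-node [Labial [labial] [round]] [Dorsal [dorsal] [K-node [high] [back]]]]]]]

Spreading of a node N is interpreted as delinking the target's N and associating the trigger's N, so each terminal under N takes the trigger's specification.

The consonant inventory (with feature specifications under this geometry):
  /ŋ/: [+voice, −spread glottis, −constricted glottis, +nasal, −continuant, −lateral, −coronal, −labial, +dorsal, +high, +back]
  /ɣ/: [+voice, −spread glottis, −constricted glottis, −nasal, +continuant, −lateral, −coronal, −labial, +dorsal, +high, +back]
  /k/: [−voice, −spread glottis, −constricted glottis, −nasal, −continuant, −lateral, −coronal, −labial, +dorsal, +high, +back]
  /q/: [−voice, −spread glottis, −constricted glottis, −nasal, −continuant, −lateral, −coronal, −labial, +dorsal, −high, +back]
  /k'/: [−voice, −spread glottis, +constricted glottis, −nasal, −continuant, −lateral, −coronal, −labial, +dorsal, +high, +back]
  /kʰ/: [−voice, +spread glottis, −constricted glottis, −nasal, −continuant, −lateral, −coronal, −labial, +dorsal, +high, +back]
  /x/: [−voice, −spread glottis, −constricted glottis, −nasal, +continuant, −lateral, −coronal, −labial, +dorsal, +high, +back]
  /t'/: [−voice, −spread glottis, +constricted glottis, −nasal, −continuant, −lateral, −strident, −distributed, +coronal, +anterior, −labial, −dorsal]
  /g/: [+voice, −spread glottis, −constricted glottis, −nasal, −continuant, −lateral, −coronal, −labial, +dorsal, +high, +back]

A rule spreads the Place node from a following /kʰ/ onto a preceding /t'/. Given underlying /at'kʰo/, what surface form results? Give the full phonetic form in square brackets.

[ak'kʰo]

The Place node dominates the terminals [strident], [distributed], [coronal], [anterior], [labial], [round], [dorsal], [high], [back].
Spreading Place from /kʰ/ onto /t'/ replaces those values with /kʰ/'s: [−coronal], [−labial], [+dorsal], [+high], [+back]. Features outside Place ([voice], [spread glottis], [constricted glottis], …) stay as in /t'/.
This feature bundle is that of [k'], so /at'kʰo/ surfaces as [ak'kʰo].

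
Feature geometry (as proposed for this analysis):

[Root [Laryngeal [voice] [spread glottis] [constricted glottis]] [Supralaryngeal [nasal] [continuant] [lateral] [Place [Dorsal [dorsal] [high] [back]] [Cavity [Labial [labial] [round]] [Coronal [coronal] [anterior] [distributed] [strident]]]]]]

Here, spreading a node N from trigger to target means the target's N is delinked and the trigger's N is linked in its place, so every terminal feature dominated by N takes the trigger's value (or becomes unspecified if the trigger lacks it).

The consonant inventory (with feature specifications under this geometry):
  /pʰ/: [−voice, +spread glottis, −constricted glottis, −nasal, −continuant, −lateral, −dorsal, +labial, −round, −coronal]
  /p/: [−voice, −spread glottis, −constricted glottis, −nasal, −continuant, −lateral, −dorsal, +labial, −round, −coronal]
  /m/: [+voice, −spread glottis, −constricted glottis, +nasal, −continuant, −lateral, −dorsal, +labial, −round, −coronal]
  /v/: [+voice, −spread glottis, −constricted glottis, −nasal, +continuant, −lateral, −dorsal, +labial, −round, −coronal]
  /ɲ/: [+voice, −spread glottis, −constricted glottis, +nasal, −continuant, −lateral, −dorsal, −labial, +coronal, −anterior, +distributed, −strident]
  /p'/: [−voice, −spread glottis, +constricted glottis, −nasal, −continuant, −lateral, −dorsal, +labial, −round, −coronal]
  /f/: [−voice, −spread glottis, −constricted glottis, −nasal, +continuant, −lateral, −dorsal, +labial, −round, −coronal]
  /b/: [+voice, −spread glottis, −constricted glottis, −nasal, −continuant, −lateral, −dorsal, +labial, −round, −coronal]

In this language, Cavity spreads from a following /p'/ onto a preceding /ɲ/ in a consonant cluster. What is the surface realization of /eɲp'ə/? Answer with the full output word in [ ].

The Cavity node dominates the terminals [labial], [round], [coronal], [anterior], [distributed], [strident].
Spreading Cavity from /p'/ onto /ɲ/ replaces those values with /p'/'s: [+labial], [−round], [−coronal]. Features outside Cavity ([voice], [spread glottis], [constricted glottis], …) stay as in /ɲ/.
Among the inventory, only /m/ has exactly this specification, giving the surface form [emp'ə].

[emp'ə]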